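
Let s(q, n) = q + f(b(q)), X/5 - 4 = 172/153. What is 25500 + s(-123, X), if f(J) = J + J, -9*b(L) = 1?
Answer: 228391/9 ≈ 25377.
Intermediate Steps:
b(L) = -⅑ (b(L) = -⅑*1 = -⅑)
f(J) = 2*J
X = 3920/153 (X = 20 + 5*(172/153) = 20 + 860/153 = 3920/153 ≈ 25.621)
s(q, n) = -2/9 + q (s(q, n) = q + 2*(-⅑) = q - 2/9 = -2/9 + q)
25500 + s(-123, X) = 25500 + (-2/9 - 123) = 25500 - 1109/9 = 228391/9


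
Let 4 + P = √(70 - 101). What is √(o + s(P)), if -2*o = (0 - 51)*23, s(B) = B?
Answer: √(2330 + 4*I*√31)/2 ≈ 24.135 + 0.11534*I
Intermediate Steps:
P = -4 + I*√31 (P = -4 + √(70 - 101) = -4 + √(-31) = -4 + I*√31 ≈ -4.0 + 5.5678*I)
o = 1173/2 (o = -(0 - 51)*23/2 = -(-51)*23/2 = -½*(-1173) = 1173/2 ≈ 586.50)
√(o + s(P)) = √(1173/2 + (-4 + I*√31)) = √(1165/2 + I*√31)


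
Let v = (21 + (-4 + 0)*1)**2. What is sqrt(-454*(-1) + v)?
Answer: sqrt(743) ≈ 27.258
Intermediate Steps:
v = 289 (v = (21 - 4*1)**2 = (21 - 4)**2 = 17**2 = 289)
sqrt(-454*(-1) + v) = sqrt(-454*(-1) + 289) = sqrt(454 + 289) = sqrt(743)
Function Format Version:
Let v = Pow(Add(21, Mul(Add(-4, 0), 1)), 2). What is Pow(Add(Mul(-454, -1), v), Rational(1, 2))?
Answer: Pow(743, Rational(1, 2)) ≈ 27.258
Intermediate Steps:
v = 289 (v = Pow(Add(21, Mul(-4, 1)), 2) = Pow(Add(21, -4), 2) = Pow(17, 2) = 289)
Pow(Add(Mul(-454, -1), v), Rational(1, 2)) = Pow(Add(Mul(-454, -1), 289), Rational(1, 2)) = Pow(Add(454, 289), Rational(1, 2)) = Pow(743, Rational(1, 2))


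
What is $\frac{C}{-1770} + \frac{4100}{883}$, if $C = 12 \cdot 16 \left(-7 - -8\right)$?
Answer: $\frac{1181244}{260485} \approx 4.5348$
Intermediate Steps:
$C = 192$ ($C = 192 \left(-7 + 8\right) = 192 \cdot 1 = 192$)
$\frac{C}{-1770} + \frac{4100}{883} = \frac{192}{-1770} + \frac{4100}{883} = 192 \left(- \frac{1}{1770}\right) + 4100 \cdot \frac{1}{883} = - \frac{32}{295} + \frac{4100}{883} = \frac{1181244}{260485}$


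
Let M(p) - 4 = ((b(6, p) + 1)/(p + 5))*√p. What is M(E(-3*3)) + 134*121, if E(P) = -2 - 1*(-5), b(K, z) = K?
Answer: 16218 + 7*√3/8 ≈ 16220.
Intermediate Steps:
E(P) = 3 (E(P) = -2 + 5 = 3)
M(p) = 4 + 7*√p/(5 + p) (M(p) = 4 + ((6 + 1)/(p + 5))*√p = 4 + (7/(5 + p))*√p = 4 + 7*√p/(5 + p))
M(E(-3*3)) + 134*121 = (20 + 4*3 + 7*√3)/(5 + 3) + 134*121 = (20 + 12 + 7*√3)/8 + 16214 = (32 + 7*√3)/8 + 16214 = (4 + 7*√3/8) + 16214 = 16218 + 7*√3/8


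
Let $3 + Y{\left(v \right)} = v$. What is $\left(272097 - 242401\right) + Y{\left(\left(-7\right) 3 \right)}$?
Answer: $29672$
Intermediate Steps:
$Y{\left(v \right)} = -3 + v$
$\left(272097 - 242401\right) + Y{\left(\left(-7\right) 3 \right)} = \left(272097 - 242401\right) - 24 = 29696 - 24 = 29672$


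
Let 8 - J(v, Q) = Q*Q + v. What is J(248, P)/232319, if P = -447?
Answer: -200049/232319 ≈ -0.86110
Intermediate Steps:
J(v, Q) = 8 - v - Q² (J(v, Q) = 8 - (Q*Q + v) = 8 - (Q² + v) = 8 - (v + Q²) = 8 + (-v - Q²) = 8 - v - Q²)
J(248, P)/232319 = (8 - 1*248 - 1*(-447)²)/232319 = (8 - 248 - 1*199809)*(1/232319) = (8 - 248 - 199809)*(1/232319) = -200049*1/232319 = -200049/232319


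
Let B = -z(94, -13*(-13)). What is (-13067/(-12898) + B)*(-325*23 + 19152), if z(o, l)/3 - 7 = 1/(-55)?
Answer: -165110573047/709390 ≈ -2.3275e+5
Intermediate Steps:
z(o, l) = 1152/55 (z(o, l) = 21 + 3/(-55) = 21 + 3*(-1/55) = 21 - 3/55 = 1152/55)
B = -1152/55 (B = -1*1152/55 = -1152/55 ≈ -20.945)
(-13067/(-12898) + B)*(-325*23 + 19152) = (-13067/(-12898) - 1152/55)*(-325*23 + 19152) = (-13067*(-1/12898) - 1152/55)*(-7475 + 19152) = (13067/12898 - 1152/55)*11677 = -14139811/709390*11677 = -165110573047/709390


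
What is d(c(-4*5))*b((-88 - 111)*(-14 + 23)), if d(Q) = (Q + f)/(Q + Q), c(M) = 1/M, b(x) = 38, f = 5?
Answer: -1881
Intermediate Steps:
d(Q) = (5 + Q)/(2*Q) (d(Q) = (Q + 5)/(Q + Q) = (5 + Q)/((2*Q)) = (5 + Q)*(1/(2*Q)) = (5 + Q)/(2*Q))
d(c(-4*5))*b((-88 - 111)*(-14 + 23)) = ((5 + 1/(-4*5))/(2*(1/(-4*5))))*38 = ((5 + 1/(-20))/(2*(1/(-20))))*38 = ((5 - 1/20)/(2*(-1/20)))*38 = ((½)*(-20)*(99/20))*38 = -99/2*38 = -1881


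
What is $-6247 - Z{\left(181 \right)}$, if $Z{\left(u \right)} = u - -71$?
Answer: $-6499$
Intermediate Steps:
$Z{\left(u \right)} = 71 + u$ ($Z{\left(u \right)} = u + 71 = 71 + u$)
$-6247 - Z{\left(181 \right)} = -6247 - \left(71 + 181\right) = -6247 - 252 = -6499$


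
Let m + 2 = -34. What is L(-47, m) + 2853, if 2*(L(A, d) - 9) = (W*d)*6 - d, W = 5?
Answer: 2340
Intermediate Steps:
m = -36 (m = -2 - 34 = -36)
L(A, d) = 9 + 29*d/2 (L(A, d) = 9 + ((5*d)*6 - d)/2 = 9 + (30*d - d)/2 = 9 + (29*d)/2 = 9 + 29*d/2)
L(-47, m) + 2853 = (9 + (29/2)*(-36)) + 2853 = (9 - 522) + 2853 = -513 + 2853 = 2340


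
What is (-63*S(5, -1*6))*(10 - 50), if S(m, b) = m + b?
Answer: -2520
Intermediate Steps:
S(m, b) = b + m
(-63*S(5, -1*6))*(10 - 50) = (-63*(-1*6 + 5))*(10 - 50) = -63*(-6 + 5)*(-40) = -63*(-1)*(-40) = 63*(-40) = -2520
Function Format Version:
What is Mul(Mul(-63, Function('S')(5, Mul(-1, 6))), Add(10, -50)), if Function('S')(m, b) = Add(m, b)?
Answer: -2520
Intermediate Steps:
Function('S')(m, b) = Add(b, m)
Mul(Mul(-63, Function('S')(5, Mul(-1, 6))), Add(10, -50)) = Mul(Mul(-63, Add(Mul(-1, 6), 5)), Add(10, -50)) = Mul(Mul(-63, Add(-6, 5)), -40) = Mul(Mul(-63, -1), -40) = Mul(63, -40) = -2520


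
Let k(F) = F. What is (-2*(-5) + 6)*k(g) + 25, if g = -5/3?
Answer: -5/3 ≈ -1.6667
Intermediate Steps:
g = -5/3 (g = -5*⅓ = -5/3 ≈ -1.6667)
(-2*(-5) + 6)*k(g) + 25 = (-2*(-5) + 6)*(-5/3) + 25 = (10 + 6)*(-5/3) + 25 = 16*(-5/3) + 25 = -80/3 + 25 = -5/3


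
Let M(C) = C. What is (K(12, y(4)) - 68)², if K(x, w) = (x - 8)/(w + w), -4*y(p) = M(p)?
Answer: 4900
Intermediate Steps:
y(p) = -p/4
K(x, w) = (-8 + x)/(2*w) (K(x, w) = (-8 + x)/((2*w)) = (-8 + x)*(1/(2*w)) = (-8 + x)/(2*w))
(K(12, y(4)) - 68)² = ((-8 + 12)/(2*((-¼*4))) - 68)² = ((½)*4/(-1) - 68)² = ((½)*(-1)*4 - 68)² = (-2 - 68)² = (-70)² = 4900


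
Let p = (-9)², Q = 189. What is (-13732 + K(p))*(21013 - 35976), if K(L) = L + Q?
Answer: 201431906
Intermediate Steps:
p = 81
K(L) = 189 + L (K(L) = L + 189 = 189 + L)
(-13732 + K(p))*(21013 - 35976) = (-13732 + (189 + 81))*(21013 - 35976) = (-13732 + 270)*(-14963) = -13462*(-14963) = 201431906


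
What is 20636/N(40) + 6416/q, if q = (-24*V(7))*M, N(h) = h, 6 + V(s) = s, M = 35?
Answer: 21347/42 ≈ 508.26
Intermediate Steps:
V(s) = -6 + s
q = -840 (q = -24*(-6 + 7)*35 = -24*1*35 = -24*35 = -840)
20636/N(40) + 6416/q = 20636/40 + 6416/(-840) = 20636*(1/40) + 6416*(-1/840) = 5159/10 - 802/105 = 21347/42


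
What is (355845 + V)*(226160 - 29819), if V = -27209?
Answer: 64524720876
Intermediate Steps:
(355845 + V)*(226160 - 29819) = (355845 - 27209)*(226160 - 29819) = 328636*196341 = 64524720876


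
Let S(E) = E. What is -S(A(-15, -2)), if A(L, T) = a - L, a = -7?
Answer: -8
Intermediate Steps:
A(L, T) = -7 - L
-S(A(-15, -2)) = -(-7 - 1*(-15)) = -(-7 + 15) = -1*8 = -8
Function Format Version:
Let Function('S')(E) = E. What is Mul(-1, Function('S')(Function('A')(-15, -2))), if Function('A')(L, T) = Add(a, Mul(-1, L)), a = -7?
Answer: -8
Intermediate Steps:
Function('A')(L, T) = Add(-7, Mul(-1, L))
Mul(-1, Function('S')(Function('A')(-15, -2))) = Mul(-1, Add(-7, Mul(-1, -15))) = Mul(-1, Add(-7, 15)) = Mul(-1, 8) = -8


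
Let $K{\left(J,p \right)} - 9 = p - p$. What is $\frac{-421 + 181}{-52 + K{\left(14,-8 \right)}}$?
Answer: $\frac{240}{43} \approx 5.5814$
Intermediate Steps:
$K{\left(J,p \right)} = 9$ ($K{\left(J,p \right)} = 9 + \left(p - p\right) = 9 + 0 = 9$)
$\frac{-421 + 181}{-52 + K{\left(14,-8 \right)}} = \frac{-421 + 181}{-52 + 9} = - \frac{240}{-43} = \left(-240\right) \left(- \frac{1}{43}\right) = \frac{240}{43}$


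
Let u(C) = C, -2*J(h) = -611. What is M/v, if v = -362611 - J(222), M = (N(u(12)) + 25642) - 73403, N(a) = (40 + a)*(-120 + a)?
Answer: 106754/725833 ≈ 0.14708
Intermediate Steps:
J(h) = 611/2 (J(h) = -1/2*(-611) = 611/2)
N(a) = (-120 + a)*(40 + a)
M = -53377 (M = ((-4800 + 12**2 - 80*12) + 25642) - 73403 = ((-4800 + 144 - 960) + 25642) - 73403 = (-5616 + 25642) - 73403 = 20026 - 73403 = -53377)
v = -725833/2 (v = -362611 - 1*611/2 = -362611 - 611/2 = -725833/2 ≈ -3.6292e+5)
M/v = -53377/(-725833/2) = -53377*(-2/725833) = 106754/725833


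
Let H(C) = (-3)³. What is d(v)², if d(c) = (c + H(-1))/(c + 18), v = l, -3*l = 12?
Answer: 961/196 ≈ 4.9031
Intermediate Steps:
H(C) = -27
l = -4 (l = -⅓*12 = -4)
v = -4
d(c) = (-27 + c)/(18 + c) (d(c) = (c - 27)/(c + 18) = (-27 + c)/(18 + c))
d(v)² = ((-27 - 4)/(18 - 4))² = (-31/14)² = 961/196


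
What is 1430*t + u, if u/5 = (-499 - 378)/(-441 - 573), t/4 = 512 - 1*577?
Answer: -377000815/1014 ≈ -3.7180e+5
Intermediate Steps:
t = -260 (t = 4*(512 - 1*577) = 4*(512 - 577) = 4*(-65) = -260)
u = 4385/1014 (u = 5*((-499 - 378)/(-441 - 573)) = 5*(-877/(-1014)) = 5*(-877*(-1/1014)) = 5*(877/1014) = 4385/1014 ≈ 4.3245)
1430*t + u = 1430*(-260) + 4385/1014 = -371800 + 4385/1014 = -377000815/1014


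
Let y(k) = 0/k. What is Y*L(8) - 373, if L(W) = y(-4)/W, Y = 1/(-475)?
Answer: -373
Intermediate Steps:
y(k) = 0
Y = -1/475 ≈ -0.0021053
L(W) = 0 (L(W) = 0/W = 0)
Y*L(8) - 373 = -1/475*0 - 373 = 0 - 373 = -373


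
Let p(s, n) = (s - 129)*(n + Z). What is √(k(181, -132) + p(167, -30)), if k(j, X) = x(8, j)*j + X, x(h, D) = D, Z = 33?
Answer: √32743 ≈ 180.95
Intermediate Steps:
k(j, X) = X + j² (k(j, X) = j*j + X = j² + X = X + j²)
p(s, n) = (-129 + s)*(33 + n) (p(s, n) = (s - 129)*(n + 33) = (-129 + s)*(33 + n))
√(k(181, -132) + p(167, -30)) = √((-132 + 181²) + (-4257 - 129*(-30) + 33*167 - 30*167)) = √((-132 + 32761) + (-4257 + 3870 + 5511 - 5010)) = √(32629 + 114) = √32743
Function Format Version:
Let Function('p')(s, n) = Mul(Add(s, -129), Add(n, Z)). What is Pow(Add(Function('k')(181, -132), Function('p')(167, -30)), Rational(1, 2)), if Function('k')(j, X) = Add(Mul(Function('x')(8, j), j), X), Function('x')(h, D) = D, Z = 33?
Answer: Pow(32743, Rational(1, 2)) ≈ 180.95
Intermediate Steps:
Function('k')(j, X) = Add(X, Pow(j, 2)) (Function('k')(j, X) = Add(Mul(j, j), X) = Add(Pow(j, 2), X) = Add(X, Pow(j, 2)))
Function('p')(s, n) = Mul(Add(-129, s), Add(33, n)) (Function('p')(s, n) = Mul(Add(s, -129), Add(n, 33)) = Mul(Add(-129, s), Add(33, n)))
Pow(Add(Function('k')(181, -132), Function('p')(167, -30)), Rational(1, 2)) = Pow(Add(Add(-132, Pow(181, 2)), Add(-4257, Mul(-129, -30), Mul(33, 167), Mul(-30, 167))), Rational(1, 2)) = Pow(Add(Add(-132, 32761), Add(-4257, 3870, 5511, -5010)), Rational(1, 2)) = Pow(Add(32629, 114), Rational(1, 2)) = Pow(32743, Rational(1, 2))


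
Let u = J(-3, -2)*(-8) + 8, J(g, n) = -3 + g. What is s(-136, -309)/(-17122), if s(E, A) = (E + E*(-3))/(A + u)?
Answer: 136/2165933 ≈ 6.2790e-5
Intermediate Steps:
u = 56 (u = (-3 - 3)*(-8) + 8 = -6*(-8) + 8 = 48 + 8 = 56)
s(E, A) = -2*E/(56 + A) (s(E, A) = (E + E*(-3))/(A + 56) = (E - 3*E)/(56 + A) = (-2*E)/(56 + A) = -2*E/(56 + A))
s(-136, -309)/(-17122) = -2*(-136)/(56 - 309)/(-17122) = -2*(-136)/(-253)*(-1/17122) = -2*(-136)*(-1/253)*(-1/17122) = -272/253*(-1/17122) = 136/2165933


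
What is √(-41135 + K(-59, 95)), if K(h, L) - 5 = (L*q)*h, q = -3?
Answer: I*√24315 ≈ 155.93*I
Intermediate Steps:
K(h, L) = 5 - 3*L*h (K(h, L) = 5 + (L*(-3))*h = 5 + (-3*L)*h = 5 - 3*L*h)
√(-41135 + K(-59, 95)) = √(-41135 + (5 - 3*95*(-59))) = √(-41135 + (5 + 16815)) = √(-41135 + 16820) = √(-24315) = I*√24315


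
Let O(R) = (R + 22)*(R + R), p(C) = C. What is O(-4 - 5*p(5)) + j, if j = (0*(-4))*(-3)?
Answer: 406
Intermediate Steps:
O(R) = 2*R*(22 + R) (O(R) = (22 + R)*(2*R) = 2*R*(22 + R))
j = 0 (j = 0*(-3) = 0)
O(-4 - 5*p(5)) + j = 2*(-4 - 5*5)*(22 + (-4 - 5*5)) + 0 = 2*(-4 - 25)*(22 + (-4 - 25)) + 0 = 2*(-29)*(22 - 29) + 0 = 2*(-29)*(-7) + 0 = 406 + 0 = 406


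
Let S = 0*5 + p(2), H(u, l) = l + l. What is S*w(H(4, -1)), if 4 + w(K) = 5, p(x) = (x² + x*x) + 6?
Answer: 14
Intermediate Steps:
H(u, l) = 2*l
p(x) = 6 + 2*x² (p(x) = (x² + x²) + 6 = 2*x² + 6 = 6 + 2*x²)
w(K) = 1 (w(K) = -4 + 5 = 1)
S = 14 (S = 0*5 + (6 + 2*2²) = 0 + (6 + 2*4) = 0 + (6 + 8) = 0 + 14 = 14)
S*w(H(4, -1)) = 14*1 = 14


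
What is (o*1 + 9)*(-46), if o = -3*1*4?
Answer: 138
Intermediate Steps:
o = -12 (o = -3*4 = -12)
(o*1 + 9)*(-46) = (-12*1 + 9)*(-46) = (-12 + 9)*(-46) = -3*(-46) = 138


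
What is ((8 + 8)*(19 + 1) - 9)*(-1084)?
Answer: -337124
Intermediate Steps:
((8 + 8)*(19 + 1) - 9)*(-1084) = (16*20 - 9)*(-1084) = (320 - 9)*(-1084) = 311*(-1084) = -337124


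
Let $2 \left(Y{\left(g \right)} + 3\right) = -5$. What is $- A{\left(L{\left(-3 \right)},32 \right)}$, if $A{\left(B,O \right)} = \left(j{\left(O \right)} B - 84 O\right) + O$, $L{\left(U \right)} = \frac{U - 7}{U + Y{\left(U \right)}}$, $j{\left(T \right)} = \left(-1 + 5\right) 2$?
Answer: $\frac{44992}{17} \approx 2646.6$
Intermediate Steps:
$Y{\left(g \right)} = - \frac{11}{2}$ ($Y{\left(g \right)} = -3 + \frac{1}{2} \left(-5\right) = -3 - \frac{5}{2} = - \frac{11}{2}$)
$j{\left(T \right)} = 8$ ($j{\left(T \right)} = 4 \cdot 2 = 8$)
$L{\left(U \right)} = \frac{-7 + U}{- \frac{11}{2} + U}$ ($L{\left(U \right)} = \frac{U - 7}{U - \frac{11}{2}} = \frac{-7 + U}{- \frac{11}{2} + U}$)
$A{\left(B,O \right)} = - 83 O + 8 B$ ($A{\left(B,O \right)} = \left(8 B - 84 O\right) + O = \left(- 84 O + 8 B\right) + O = - 83 O + 8 B$)
$- A{\left(L{\left(-3 \right)},32 \right)} = - (\left(-83\right) 32 + 8 \frac{2 \left(-7 - 3\right)}{-11 + 2 \left(-3\right)}) = - (-2656 + 8 \cdot 2 \frac{1}{-11 - 6} \left(-10\right)) = - (-2656 + 8 \cdot 2 \frac{1}{-17} \left(-10\right)) = - (-2656 + 8 \cdot 2 \left(- \frac{1}{17}\right) \left(-10\right)) = - (-2656 + 8 \cdot \frac{20}{17}) = - (-2656 + \frac{160}{17}) = \left(-1\right) \left(- \frac{44992}{17}\right) = \frac{44992}{17}$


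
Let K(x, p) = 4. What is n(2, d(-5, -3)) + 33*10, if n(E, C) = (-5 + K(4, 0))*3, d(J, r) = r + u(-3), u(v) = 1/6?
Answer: 327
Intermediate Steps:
u(v) = ⅙
d(J, r) = ⅙ + r (d(J, r) = r + ⅙ = ⅙ + r)
n(E, C) = -3 (n(E, C) = (-5 + 4)*3 = -1*3 = -3)
n(2, d(-5, -3)) + 33*10 = -3 + 33*10 = -3 + 330 = 327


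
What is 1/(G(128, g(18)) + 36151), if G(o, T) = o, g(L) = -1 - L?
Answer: 1/36279 ≈ 2.7564e-5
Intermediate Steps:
1/(G(128, g(18)) + 36151) = 1/(128 + 36151) = 1/36279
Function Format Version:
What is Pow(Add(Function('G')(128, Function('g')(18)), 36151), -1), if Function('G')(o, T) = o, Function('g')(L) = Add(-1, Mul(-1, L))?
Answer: Rational(1, 36279) ≈ 2.7564e-5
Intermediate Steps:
Pow(Add(Function('G')(128, Function('g')(18)), 36151), -1) = Pow(Add(128, 36151), -1) = Pow(36279, -1) = Rational(1, 36279)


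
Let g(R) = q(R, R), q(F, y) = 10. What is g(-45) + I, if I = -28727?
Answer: -28717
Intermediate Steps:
g(R) = 10
g(-45) + I = 10 - 28727 = -28717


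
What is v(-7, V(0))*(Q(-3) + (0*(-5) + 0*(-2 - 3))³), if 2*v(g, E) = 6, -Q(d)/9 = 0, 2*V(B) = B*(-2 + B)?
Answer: 0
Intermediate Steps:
V(B) = B*(-2 + B)/2 (V(B) = (B*(-2 + B))/2 = B*(-2 + B)/2)
Q(d) = 0 (Q(d) = -9*0 = 0)
v(g, E) = 3 (v(g, E) = (½)*6 = 3)
v(-7, V(0))*(Q(-3) + (0*(-5) + 0*(-2 - 3))³) = 3*(0 + (0*(-5) + 0*(-2 - 3))³) = 3*(0 + (0 + 0*(-5))³) = 3*(0 + (0 + 0)³) = 3*(0 + 0³) = 3*(0 + 0) = 3*0 = 0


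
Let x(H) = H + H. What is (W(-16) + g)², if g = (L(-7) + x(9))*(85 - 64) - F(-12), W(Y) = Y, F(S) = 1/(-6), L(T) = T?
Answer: 1666681/36 ≈ 46297.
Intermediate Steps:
x(H) = 2*H
F(S) = -⅙
g = 1387/6 (g = (-7 + 2*9)*(85 - 64) - 1*(-⅙) = (-7 + 18)*21 + ⅙ = 11*21 + ⅙ = 231 + ⅙ = 1387/6 ≈ 231.17)
(W(-16) + g)² = (-16 + 1387/6)² = (1291/6)² = 1666681/36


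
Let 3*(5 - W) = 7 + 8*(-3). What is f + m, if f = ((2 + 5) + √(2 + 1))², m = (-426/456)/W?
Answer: 126251/2432 + 14*√3 ≈ 76.161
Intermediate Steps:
W = 32/3 (W = 5 - (7 + 8*(-3))/3 = 5 - (7 - 24)/3 = 5 - ⅓*(-17) = 5 + 17/3 = 32/3 ≈ 10.667)
m = -213/2432 (m = (-426/456)/(32/3) = -426*1/456*(3/32) = -71/76*3/32 = -213/2432 ≈ -0.087582)
f = (7 + √3)² ≈ 76.249
f + m = (7 + √3)² - 213/2432 = -213/2432 + (7 + √3)²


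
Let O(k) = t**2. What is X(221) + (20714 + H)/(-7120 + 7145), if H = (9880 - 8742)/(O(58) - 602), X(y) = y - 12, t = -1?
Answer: 15588201/15025 ≈ 1037.5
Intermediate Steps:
O(k) = 1 (O(k) = (-1)**2 = 1)
X(y) = -12 + y
H = -1138/601 (H = (9880 - 8742)/(1 - 602) = 1138/(-601) = 1138*(-1/601) = -1138/601 ≈ -1.8935)
X(221) + (20714 + H)/(-7120 + 7145) = (-12 + 221) + (20714 - 1138/601)/(-7120 + 7145) = 209 + (12447976/601)/25 = 209 + (12447976/601)*(1/25) = 209 + 12447976/15025 = 15588201/15025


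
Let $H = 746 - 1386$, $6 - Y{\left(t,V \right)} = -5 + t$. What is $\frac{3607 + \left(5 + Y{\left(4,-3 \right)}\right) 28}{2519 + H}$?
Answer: $\frac{3943}{1879} \approx 2.0985$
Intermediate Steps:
$Y{\left(t,V \right)} = 11 - t$ ($Y{\left(t,V \right)} = 6 - \left(-5 + t\right) = 11 - t$)
$H = -640$ ($H = 746 - 1386 = -640$)
$\frac{3607 + \left(5 + Y{\left(4,-3 \right)}\right) 28}{2519 + H} = \frac{3607 + \left(5 + \left(11 - 4\right)\right) 28}{2519 - 640} = \frac{3607 + \left(5 + \left(11 - 4\right)\right) 28}{1879} = \left(3607 + \left(5 + 7\right) 28\right) \frac{1}{1879} = \left(3607 + 12 \cdot 28\right) \frac{1}{1879} = \left(3607 + 336\right) \frac{1}{1879} = 3943 \cdot \frac{1}{1879} = \frac{3943}{1879}$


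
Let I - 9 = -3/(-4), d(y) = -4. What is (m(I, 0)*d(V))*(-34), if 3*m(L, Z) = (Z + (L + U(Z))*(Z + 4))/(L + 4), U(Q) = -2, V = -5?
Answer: 16864/165 ≈ 102.21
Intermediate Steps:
I = 39/4 (I = 9 - 3/(-4) = 9 - 3*(-1/4) = 9 + 3/4 = 39/4 ≈ 9.7500)
m(L, Z) = (Z + (-2 + L)*(4 + Z))/(3*(4 + L)) (m(L, Z) = ((Z + (L - 2)*(Z + 4))/(L + 4))/3 = ((Z + (-2 + L)*(4 + Z))/(4 + L))/3 = (Z + (-2 + L)*(4 + Z))/(3*(4 + L)))
(m(I, 0)*d(V))*(-34) = (((-8 - 1*0 + 4*(39/4) + (39/4)*0)/(3*(4 + 39/4)))*(-4))*(-34) = (((-8 + 0 + 39 + 0)/(3*(55/4)))*(-4))*(-34) = (((1/3)*(4/55)*31)*(-4))*(-34) = ((124/165)*(-4))*(-34) = -496/165*(-34) = 16864/165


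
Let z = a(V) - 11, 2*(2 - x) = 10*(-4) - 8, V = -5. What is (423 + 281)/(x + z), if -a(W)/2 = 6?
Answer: 704/3 ≈ 234.67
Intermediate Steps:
x = 26 (x = 2 - (10*(-4) - 8)/2 = 2 - (-40 - 8)/2 = 2 - 1/2*(-48) = 2 + 24 = 26)
a(W) = -12 (a(W) = -2*6 = -12)
z = -23 (z = -12 - 11 = -23)
(423 + 281)/(x + z) = (423 + 281)/(26 - 23) = 704/3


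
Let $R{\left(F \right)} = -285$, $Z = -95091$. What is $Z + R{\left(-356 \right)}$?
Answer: $-95376$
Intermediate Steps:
$Z + R{\left(-356 \right)} = -95091 - 285 = -95376$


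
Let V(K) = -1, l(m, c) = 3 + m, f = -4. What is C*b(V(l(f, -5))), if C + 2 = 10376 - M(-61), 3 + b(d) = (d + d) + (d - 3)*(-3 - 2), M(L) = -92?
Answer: 156990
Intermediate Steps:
b(d) = 12 - 3*d (b(d) = -3 + ((d + d) + (d - 3)*(-3 - 2)) = -3 + (2*d + (-3 + d)*(-5)) = -3 + (2*d + (15 - 5*d)) = -3 + (15 - 3*d) = 12 - 3*d)
C = 10466 (C = -2 + (10376 - 1*(-92)) = -2 + (10376 + 92) = -2 + 10468 = 10466)
C*b(V(l(f, -5))) = 10466*(12 - 3*(-1)) = 10466*(12 + 3) = 10466*15 = 156990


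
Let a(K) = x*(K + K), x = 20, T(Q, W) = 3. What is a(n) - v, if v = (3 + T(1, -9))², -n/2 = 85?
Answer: -6836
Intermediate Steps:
n = -170 (n = -2*85 = -170)
v = 36 (v = (3 + 3)² = 6² = 36)
a(K) = 40*K (a(K) = 20*(K + K) = 20*(2*K) = 40*K)
a(n) - v = 40*(-170) - 1*36 = -6800 - 36 = -6836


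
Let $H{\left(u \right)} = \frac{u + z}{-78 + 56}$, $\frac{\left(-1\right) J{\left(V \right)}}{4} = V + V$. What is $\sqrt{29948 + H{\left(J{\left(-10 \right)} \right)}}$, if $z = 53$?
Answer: $\frac{\sqrt{14491906}}{22} \approx 173.04$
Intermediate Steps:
$J{\left(V \right)} = - 8 V$ ($J{\left(V \right)} = - 4 \left(V + V\right) = - 4 \cdot 2 V = - 8 V$)
$H{\left(u \right)} = - \frac{53}{22} - \frac{u}{22}$ ($H{\left(u \right)} = \frac{u + 53}{-78 + 56} = \frac{53 + u}{-22} = \left(53 + u\right) \left(- \frac{1}{22}\right) = - \frac{53}{22} - \frac{u}{22}$)
$\sqrt{29948 + H{\left(J{\left(-10 \right)} \right)}} = \sqrt{29948 - \left(\frac{53}{22} + \frac{\left(-8\right) \left(-10\right)}{22}\right)} = \sqrt{29948 - \frac{133}{22}} = \sqrt{\frac{658723}{22}} = \frac{\sqrt{14491906}}{22}$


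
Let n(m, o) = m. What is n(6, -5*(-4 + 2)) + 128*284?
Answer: 36358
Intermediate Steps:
n(6, -5*(-4 + 2)) + 128*284 = 6 + 128*284 = 6 + 36352 = 36358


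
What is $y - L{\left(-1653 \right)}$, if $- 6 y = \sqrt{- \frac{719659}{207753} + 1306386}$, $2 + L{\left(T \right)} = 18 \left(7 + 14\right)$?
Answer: $-376 - \frac{\sqrt{56385180319715247}}{1246518} \approx -566.5$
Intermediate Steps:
$L{\left(T \right)} = 376$ ($L{\left(T \right)} = -2 + 18 \left(7 + 14\right) = -2 + 18 \cdot 21 = -2 + 378 = 376$)
$y = - \frac{\sqrt{56385180319715247}}{1246518}$ ($y = - \frac{\sqrt{- \frac{719659}{207753} + 1306386}}{6} = - \frac{\sqrt{\frac{271404890999}{207753}}}{6} = - \frac{\frac{1}{207753} \sqrt{56385180319715247}}{6} = - \frac{\sqrt{56385180319715247}}{1246518} \approx -190.5$)
$y - L{\left(-1653 \right)} = - \frac{\sqrt{56385180319715247}}{1246518} - 376 = -376 - \frac{\sqrt{56385180319715247}}{1246518}$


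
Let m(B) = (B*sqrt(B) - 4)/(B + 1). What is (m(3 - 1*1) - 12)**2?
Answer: 536/3 - 160*sqrt(2)/9 ≈ 153.53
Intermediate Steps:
m(B) = (-4 + B**(3/2))/(1 + B) (m(B) = (B**(3/2) - 4)/(1 + B) = (-4 + B**(3/2))/(1 + B))
(m(3 - 1*1) - 12)**2 = ((-4 + (3 - 1*1)**(3/2))/(1 + (3 - 1*1)) - 12)**2 = ((-4 + (3 - 1)**(3/2))/(1 + (3 - 1)) - 12)**2 = ((-4 + 2**(3/2))/(1 + 2) - 12)**2 = ((-4 + 2*sqrt(2))/3 - 12)**2 = ((-4/3 + 2*sqrt(2)/3) - 12)**2 = (-40/3 + 2*sqrt(2)/3)**2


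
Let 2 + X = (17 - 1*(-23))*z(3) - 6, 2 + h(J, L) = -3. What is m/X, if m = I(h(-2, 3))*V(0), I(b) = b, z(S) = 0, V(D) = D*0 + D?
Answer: 0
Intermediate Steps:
h(J, L) = -5 (h(J, L) = -2 - 3 = -5)
V(D) = D (V(D) = 0 + D = D)
X = -8 (X = -2 + ((17 - 1*(-23))*0 - 6) = -2 + ((17 + 23)*0 - 6) = -2 + (40*0 - 6) = -2 + (0 - 6) = -2 - 6 = -8)
m = 0 (m = -5*0 = 0)
m/X = 0/(-8) = 0*(-⅛) = 0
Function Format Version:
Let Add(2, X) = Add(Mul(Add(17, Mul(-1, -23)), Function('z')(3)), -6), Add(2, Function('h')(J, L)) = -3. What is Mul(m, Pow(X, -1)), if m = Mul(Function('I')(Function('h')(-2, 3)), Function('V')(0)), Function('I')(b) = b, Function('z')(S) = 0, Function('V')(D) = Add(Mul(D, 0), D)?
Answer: 0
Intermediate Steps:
Function('h')(J, L) = -5 (Function('h')(J, L) = Add(-2, -3) = -5)
Function('V')(D) = D (Function('V')(D) = Add(0, D) = D)
X = -8 (X = Add(-2, Add(Mul(Add(17, Mul(-1, -23)), 0), -6)) = Add(-2, Add(Mul(Add(17, 23), 0), -6)) = Add(-2, Add(Mul(40, 0), -6)) = Add(-2, Add(0, -6)) = Add(-2, -6) = -8)
m = 0 (m = Mul(-5, 0) = 0)
Mul(m, Pow(X, -1)) = Mul(0, Pow(-8, -1)) = Mul(0, Rational(-1, 8)) = 0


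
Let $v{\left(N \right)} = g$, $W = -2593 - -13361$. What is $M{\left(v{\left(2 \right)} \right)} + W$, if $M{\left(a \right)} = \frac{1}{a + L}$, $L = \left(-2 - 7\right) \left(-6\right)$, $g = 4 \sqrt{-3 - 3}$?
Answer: $\frac{5405545}{502} - \frac{i \sqrt{6}}{753} \approx 10768.0 - 0.003253 i$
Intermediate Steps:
$W = 10768$ ($W = -2593 + 13361 = 10768$)
$g = 4 i \sqrt{6}$ ($g = 4 \sqrt{-6} = 4 i \sqrt{6} \approx 9.798 i$)
$v{\left(N \right)} = 4 i \sqrt{6}$
$L = 54$ ($L = \left(-9\right) \left(-6\right) = 54$)
$M{\left(a \right)} = \frac{1}{54 + a}$ ($M{\left(a \right)} = \frac{1}{a + 54} = \frac{1}{54 + a}$)
$M{\left(v{\left(2 \right)} \right)} + W = \frac{1}{54 + 4 i \sqrt{6}} + 10768 = 10768 + \frac{1}{54 + 4 i \sqrt{6}}$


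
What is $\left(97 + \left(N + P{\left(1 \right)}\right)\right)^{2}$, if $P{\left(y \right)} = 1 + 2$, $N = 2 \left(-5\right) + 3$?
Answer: $8649$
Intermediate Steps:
$N = -7$ ($N = -10 + 3 = -7$)
$P{\left(y \right)} = 3$
$\left(97 + \left(N + P{\left(1 \right)}\right)\right)^{2} = \left(97 + \left(-7 + 3\right)\right)^{2} = \left(97 - 4\right)^{2} = 93^{2} = 8649$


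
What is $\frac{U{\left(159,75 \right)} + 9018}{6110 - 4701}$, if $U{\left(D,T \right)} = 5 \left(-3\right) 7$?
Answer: $\frac{8913}{1409} \approx 6.3258$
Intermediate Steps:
$U{\left(D,T \right)} = -105$ ($U{\left(D,T \right)} = \left(-15\right) 7 = -105$)
$\frac{U{\left(159,75 \right)} + 9018}{6110 - 4701} = \frac{-105 + 9018}{6110 - 4701} = \frac{8913}{1409}$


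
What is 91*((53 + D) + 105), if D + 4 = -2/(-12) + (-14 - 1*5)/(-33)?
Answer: 929383/66 ≈ 14082.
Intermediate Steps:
D = -215/66 (D = -4 + (-2/(-12) + (-14 - 1*5)/(-33)) = -4 + (-2*(-1/12) + (-14 - 5)*(-1/33)) = -4 + (⅙ - 19*(-1/33)) = -4 + (⅙ + 19/33) = -4 + 49/66 = -215/66 ≈ -3.2576)
91*((53 + D) + 105) = 91*((53 - 215/66) + 105) = 91*(3283/66 + 105) = 91*(10213/66) = 929383/66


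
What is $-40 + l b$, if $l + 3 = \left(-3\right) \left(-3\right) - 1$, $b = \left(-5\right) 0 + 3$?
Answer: $-25$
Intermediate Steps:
$b = 3$ ($b = 0 + 3 = 3$)
$l = 5$ ($l = -3 - -8 = -3 + \left(9 - 1\right) = -3 + 8 = 5$)
$-40 + l b = -40 + 5 \cdot 3 = -40 + 15 = -25$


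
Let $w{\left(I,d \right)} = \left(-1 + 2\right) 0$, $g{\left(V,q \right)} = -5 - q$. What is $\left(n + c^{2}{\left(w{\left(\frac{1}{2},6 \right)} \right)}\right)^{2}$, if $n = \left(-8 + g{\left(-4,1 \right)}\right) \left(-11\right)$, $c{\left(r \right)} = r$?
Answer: $23716$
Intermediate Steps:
$w{\left(I,d \right)} = 0$ ($w{\left(I,d \right)} = 1 \cdot 0 = 0$)
$n = 154$ ($n = \left(-8 - 6\right) \left(-11\right) = \left(-14\right) \left(-11\right) = 154$)
$\left(n + c^{2}{\left(w{\left(\frac{1}{2},6 \right)} \right)}\right)^{2} = \left(154 + 0^{2}\right)^{2} = \left(154 + 0\right)^{2} = 154^{2} = 23716$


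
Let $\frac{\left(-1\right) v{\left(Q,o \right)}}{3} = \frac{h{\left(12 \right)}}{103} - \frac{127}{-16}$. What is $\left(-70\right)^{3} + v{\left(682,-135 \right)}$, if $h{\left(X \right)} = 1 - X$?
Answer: $- \frac{565302715}{1648} \approx -3.4302 \cdot 10^{5}$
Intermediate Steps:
$v{\left(Q,o \right)} = - \frac{38715}{1648}$ ($v{\left(Q,o \right)} = - 3 \left(\frac{1 - 12}{103} - \frac{127}{-16}\right) = - 3 \left(\left(1 - 12\right) \frac{1}{103} - - \frac{127}{16}\right) = - 3 \left(\left(-11\right) \frac{1}{103} + \frac{127}{16}\right) = - 3 \left(- \frac{11}{103} + \frac{127}{16}\right) = \left(-3\right) \frac{12905}{1648} = - \frac{38715}{1648}$)
$\left(-70\right)^{3} + v{\left(682,-135 \right)} = \left(-70\right)^{3} - \frac{38715}{1648} = -343000 - \frac{38715}{1648} = - \frac{565302715}{1648}$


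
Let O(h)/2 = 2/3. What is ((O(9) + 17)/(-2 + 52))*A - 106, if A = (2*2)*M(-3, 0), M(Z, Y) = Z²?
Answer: -464/5 ≈ -92.800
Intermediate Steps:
O(h) = 4/3 (O(h) = 2*(2/3) = 2*(2*(⅓)) = 2*(⅔) = 4/3)
A = 36 (A = (2*2)*(-3)² = 4*9 = 36)
((O(9) + 17)/(-2 + 52))*A - 106 = ((4/3 + 17)/(-2 + 52))*36 - 106 = ((55/3)/50)*36 - 106 = ((55/3)*(1/50))*36 - 106 = (11/30)*36 - 106 = 66/5 - 106 = -464/5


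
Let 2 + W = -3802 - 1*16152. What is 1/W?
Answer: -1/19956 ≈ -5.0110e-5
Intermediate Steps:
W = -19956 (W = -2 + (-3802 - 1*16152) = -2 + (-3802 - 16152) = -2 - 19954 = -19956)
1/W = 1/(-19956) = -1/19956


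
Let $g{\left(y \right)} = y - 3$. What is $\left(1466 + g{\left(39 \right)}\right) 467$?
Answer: $701434$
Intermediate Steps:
$g{\left(y \right)} = -3 + y$
$\left(1466 + g{\left(39 \right)}\right) 467 = \left(1466 + \left(-3 + 39\right)\right) 467 = \left(1466 + 36\right) 467 = 1502 \cdot 467 = 701434$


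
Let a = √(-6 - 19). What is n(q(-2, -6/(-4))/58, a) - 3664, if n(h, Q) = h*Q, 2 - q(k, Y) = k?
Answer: -3664 + 10*I/29 ≈ -3664.0 + 0.34483*I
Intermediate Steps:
q(k, Y) = 2 - k
a = 5*I (a = √(-25) = 5*I ≈ 5.0*I)
n(h, Q) = Q*h
n(q(-2, -6/(-4))/58, a) - 3664 = (5*I)*((2 - 1*(-2))/58) - 3664 = (5*I)*((2 + 2)*(1/58)) - 3664 = (5*I)*(4*(1/58)) - 3664 = (5*I)*(2/29) - 3664 = 10*I/29 - 3664 = -3664 + 10*I/29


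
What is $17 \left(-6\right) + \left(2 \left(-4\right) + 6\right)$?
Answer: $-104$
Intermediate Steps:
$17 \left(-6\right) + \left(2 \left(-4\right) + 6\right) = -102 + \left(-8 + 6\right) = -102 - 2 = -104$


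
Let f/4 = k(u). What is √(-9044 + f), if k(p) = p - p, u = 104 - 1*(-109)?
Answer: 2*I*√2261 ≈ 95.1*I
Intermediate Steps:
u = 213 (u = 104 + 109 = 213)
k(p) = 0
f = 0 (f = 4*0 = 0)
√(-9044 + f) = √(-9044 + 0) = √(-9044) = 2*I*√2261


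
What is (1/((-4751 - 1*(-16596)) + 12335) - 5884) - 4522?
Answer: -251617079/24180 ≈ -10406.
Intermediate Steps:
(1/((-4751 - 1*(-16596)) + 12335) - 5884) - 4522 = (1/((-4751 + 16596) + 12335) - 5884) - 4522 = (1/(11845 + 12335) - 5884) - 4522 = (1/24180 - 5884) - 4522 = -142275119/24180 - 4522 = -251617079/24180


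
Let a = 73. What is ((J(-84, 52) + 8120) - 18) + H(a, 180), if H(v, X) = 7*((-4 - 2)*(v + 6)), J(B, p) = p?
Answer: 4836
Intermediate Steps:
H(v, X) = -252 - 42*v (H(v, X) = 7*(-6*(6 + v)) = 7*(-36 - 6*v) = -252 - 42*v)
((J(-84, 52) + 8120) - 18) + H(a, 180) = ((52 + 8120) - 18) + (-252 - 42*73) = (8172 - 18) + (-252 - 3066) = 8154 - 3318 = 4836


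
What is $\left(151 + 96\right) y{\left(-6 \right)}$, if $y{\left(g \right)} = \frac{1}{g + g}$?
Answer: $- \frac{247}{12} \approx -20.583$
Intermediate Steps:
$y{\left(g \right)} = \frac{1}{2 g}$
$\left(151 + 96\right) y{\left(-6 \right)} = \left(151 + 96\right) \frac{1}{2 \left(-6\right)} = 247 \cdot \frac{1}{2} \left(- \frac{1}{6}\right) = 247 \left(- \frac{1}{12}\right) = - \frac{247}{12}$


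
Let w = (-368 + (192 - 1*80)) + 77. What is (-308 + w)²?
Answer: 237169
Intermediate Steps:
w = -179 (w = (-368 + (192 - 80)) + 77 = (-368 + 112) + 77 = -256 + 77 = -179)
(-308 + w)² = (-308 - 179)² = (-487)² = 237169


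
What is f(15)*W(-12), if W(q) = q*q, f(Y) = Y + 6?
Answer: 3024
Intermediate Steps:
f(Y) = 6 + Y
W(q) = q²
f(15)*W(-12) = (6 + 15)*(-12)² = 21*144 = 3024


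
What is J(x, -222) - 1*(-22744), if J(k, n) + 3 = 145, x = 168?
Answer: 22886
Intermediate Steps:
J(k, n) = 142 (J(k, n) = -3 + 145 = 142)
J(x, -222) - 1*(-22744) = 142 - 1*(-22744) = 142 + 22744 = 22886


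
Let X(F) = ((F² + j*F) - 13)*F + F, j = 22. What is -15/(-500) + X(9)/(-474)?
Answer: -39813/7900 ≈ -5.0396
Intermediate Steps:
X(F) = F + F*(-13 + F² + 22*F) (X(F) = ((F² + 22*F) - 13)*F + F = (-13 + F² + 22*F)*F + F = F*(-13 + F² + 22*F) + F = F + F*(-13 + F² + 22*F))
-15/(-500) + X(9)/(-474) = -15/(-500) + (9*(-12 + 9² + 22*9))/(-474) = -15*(-1/500) + (9*(-12 + 81 + 198))*(-1/474) = 3/100 + (9*267)*(-1/474) = 3/100 + 2403*(-1/474) = 3/100 - 801/158 = -39813/7900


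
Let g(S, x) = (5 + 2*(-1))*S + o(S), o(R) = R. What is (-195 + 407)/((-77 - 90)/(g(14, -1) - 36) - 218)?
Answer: -4240/4527 ≈ -0.93660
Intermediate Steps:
g(S, x) = 4*S (g(S, x) = (5 + 2*(-1))*S + S = (5 - 2)*S + S = 3*S + S = 4*S)
(-195 + 407)/((-77 - 90)/(g(14, -1) - 36) - 218) = (-195 + 407)/((-77 - 90)/(4*14 - 36) - 218) = 212/(-167/(56 - 36) - 218) = 212/(-167/20 - 218) = 212/(-4527/20) = 212*(-20/4527) = -4240/4527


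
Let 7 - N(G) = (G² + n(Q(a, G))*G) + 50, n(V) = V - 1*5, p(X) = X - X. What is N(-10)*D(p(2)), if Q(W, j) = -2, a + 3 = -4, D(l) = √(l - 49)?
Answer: -1491*I ≈ -1491.0*I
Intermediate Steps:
p(X) = 0
D(l) = √(-49 + l)
a = -7 (a = -3 - 4 = -7)
n(V) = -5 + V (n(V) = V - 5 = -5 + V)
N(G) = -43 - G² + 7*G (N(G) = 7 - ((G² + (-5 - 2)*G) + 50) = 7 - ((G² - 7*G) + 50) = 7 - (50 + G² - 7*G) = 7 + (-50 - G² + 7*G) = -43 - G² + 7*G)
N(-10)*D(p(2)) = (-43 - 1*(-10)² + 7*(-10))*√(-49 + 0) = (-43 - 1*100 - 70)*√(-49) = (-43 - 100 - 70)*(7*I) = -1491*I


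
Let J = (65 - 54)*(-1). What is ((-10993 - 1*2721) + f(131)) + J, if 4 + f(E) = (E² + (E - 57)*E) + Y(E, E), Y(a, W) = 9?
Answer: 13135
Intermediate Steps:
J = -11 (J = 11*(-1) = -11)
f(E) = 5 + E² + E*(-57 + E) (f(E) = -4 + ((E² + (E - 57)*E) + 9) = -4 + ((E² + (-57 + E)*E) + 9) = -4 + ((E² + E*(-57 + E)) + 9) = -4 + (9 + E² + E*(-57 + E)) = 5 + E² + E*(-57 + E))
((-10993 - 1*2721) + f(131)) + J = ((-10993 - 1*2721) + (5 - 57*131 + 2*131²)) - 11 = ((-10993 - 2721) + (5 - 7467 + 2*17161)) - 11 = (-13714 + (5 - 7467 + 34322)) - 11 = (-13714 + 26860) - 11 = 13146 - 11 = 13135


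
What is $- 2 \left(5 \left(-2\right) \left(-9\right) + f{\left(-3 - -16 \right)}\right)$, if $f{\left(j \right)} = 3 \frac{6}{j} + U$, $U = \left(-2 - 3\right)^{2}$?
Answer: $- \frac{3026}{13} \approx -232.77$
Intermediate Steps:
$U = 25$ ($U = \left(-5\right)^{2} = 25$)
$f{\left(j \right)} = 25 + \frac{18}{j}$ ($f{\left(j \right)} = 3 \frac{6}{j} + 25 = \frac{18}{j} + 25 = 25 + \frac{18}{j}$)
$- 2 \left(5 \left(-2\right) \left(-9\right) + f{\left(-3 - -16 \right)}\right) = - 2 \left(5 \left(-2\right) \left(-9\right) + \left(25 + \frac{18}{-3 - -16}\right)\right) = - 2 \left(\left(-10\right) \left(-9\right) + \left(25 + \frac{18}{-3 + 16}\right)\right) = - 2 \left(90 + \left(25 + \frac{18}{13}\right)\right) = - 2 \left(90 + \frac{343}{13}\right) = \left(-2\right) \frac{1513}{13} = - \frac{3026}{13}$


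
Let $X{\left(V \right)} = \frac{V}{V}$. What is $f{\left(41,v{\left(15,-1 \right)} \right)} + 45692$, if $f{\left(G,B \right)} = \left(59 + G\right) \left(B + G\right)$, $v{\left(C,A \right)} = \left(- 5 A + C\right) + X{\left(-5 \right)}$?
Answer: $51892$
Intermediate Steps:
$X{\left(V \right)} = 1$
$v{\left(C,A \right)} = 1 + C - 5 A$ ($v{\left(C,A \right)} = \left(- 5 A + C\right) + 1 = \left(C - 5 A\right) + 1 = 1 + C - 5 A$)
$f{\left(41,v{\left(15,-1 \right)} \right)} + 45692 = \left(41^{2} + 59 \left(1 + 15 - -5\right) + 59 \cdot 41 + \left(1 + 15 - -5\right) 41\right) + 45692 = \left(1681 + 59 \left(1 + 15 + 5\right) + 2419 + \left(1 + 15 + 5\right) 41\right) + 45692 = \left(1681 + 59 \cdot 21 + 2419 + 21 \cdot 41\right) + 45692 = \left(1681 + 1239 + 2419 + 861\right) + 45692 = 6200 + 45692 = 51892$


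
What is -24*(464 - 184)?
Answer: -6720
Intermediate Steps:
-24*(464 - 184) = -24*280 = -6720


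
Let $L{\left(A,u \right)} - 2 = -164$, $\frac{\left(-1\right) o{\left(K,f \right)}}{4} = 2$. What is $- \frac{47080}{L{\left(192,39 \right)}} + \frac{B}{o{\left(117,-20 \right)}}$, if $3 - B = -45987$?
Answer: $- \frac{1768435}{324} \approx -5458.1$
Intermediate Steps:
$B = 45990$ ($B = 3 - -45987 = 3 + 45987 = 45990$)
$o{\left(K,f \right)} = -8$ ($o{\left(K,f \right)} = \left(-4\right) 2 = -8$)
$L{\left(A,u \right)} = -162$ ($L{\left(A,u \right)} = 2 - 164 = -162$)
$- \frac{47080}{L{\left(192,39 \right)}} + \frac{B}{o{\left(117,-20 \right)}} = - \frac{47080}{-162} + \frac{45990}{-8} = \left(-47080\right) \left(- \frac{1}{162}\right) + 45990 \left(- \frac{1}{8}\right) = \frac{23540}{81} - \frac{22995}{4} = - \frac{1768435}{324}$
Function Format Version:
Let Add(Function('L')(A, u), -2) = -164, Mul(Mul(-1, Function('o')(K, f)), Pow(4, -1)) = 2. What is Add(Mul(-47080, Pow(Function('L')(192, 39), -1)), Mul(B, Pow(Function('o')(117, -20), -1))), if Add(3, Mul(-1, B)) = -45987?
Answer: Rational(-1768435, 324) ≈ -5458.1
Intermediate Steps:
B = 45990 (B = Add(3, Mul(-1, -45987)) = Add(3, 45987) = 45990)
Function('o')(K, f) = -8 (Function('o')(K, f) = Mul(-4, 2) = -8)
Function('L')(A, u) = -162 (Function('L')(A, u) = Add(2, -164) = -162)
Add(Mul(-47080, Pow(Function('L')(192, 39), -1)), Mul(B, Pow(Function('o')(117, -20), -1))) = Add(Mul(-47080, Pow(-162, -1)), Mul(45990, Pow(-8, -1))) = Add(Mul(-47080, Rational(-1, 162)), Mul(45990, Rational(-1, 8))) = Add(Rational(23540, 81), Rational(-22995, 4)) = Rational(-1768435, 324)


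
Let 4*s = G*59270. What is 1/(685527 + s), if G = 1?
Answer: 2/1400689 ≈ 1.4279e-6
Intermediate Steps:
s = 29635/2 (s = (1*59270)/4 = (¼)*59270 = 29635/2 ≈ 14818.)
1/(685527 + s) = 1/(685527 + 29635/2) = 1/(1400689/2) = 2/1400689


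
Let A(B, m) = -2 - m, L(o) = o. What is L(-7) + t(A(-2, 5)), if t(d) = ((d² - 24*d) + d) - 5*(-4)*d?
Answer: 63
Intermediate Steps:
t(d) = d² - 3*d (t(d) = (d² - 23*d) - (-20)*d = (d² - 23*d) + 20*d = d² - 3*d)
L(-7) + t(A(-2, 5)) = -7 + (-2 - 1*5)*(-3 + (-2 - 1*5)) = -7 + (-2 - 5)*(-3 + (-2 - 5)) = -7 - 7*(-3 - 7) = -7 - 7*(-10) = -7 + 70 = 63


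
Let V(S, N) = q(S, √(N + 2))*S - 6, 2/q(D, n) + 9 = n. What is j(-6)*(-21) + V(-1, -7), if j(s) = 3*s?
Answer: 16005/43 + I*√5/43 ≈ 372.21 + 0.052002*I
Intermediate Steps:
q(D, n) = 2/(-9 + n)
V(S, N) = -6 + 2*S/(-9 + √(2 + N)) (V(S, N) = (2/(-9 + √(N + 2)))*S - 6 = (2/(-9 + √(2 + N)))*S - 6 = 2*S/(-9 + √(2 + N)) - 6 = -6 + 2*S/(-9 + √(2 + N)))
j(-6)*(-21) + V(-1, -7) = (3*(-6))*(-21) + (-6 + 2*(-1)/(-9 + √(2 - 7))) = -18*(-21) + (-6 + 2*(-1)/(-9 + √(-5))) = 378 + (-6 + 2*(-1)/(-9 + I*√5)) = 378 + (-6 - 2/(-9 + I*√5)) = 372 - 2/(-9 + I*√5)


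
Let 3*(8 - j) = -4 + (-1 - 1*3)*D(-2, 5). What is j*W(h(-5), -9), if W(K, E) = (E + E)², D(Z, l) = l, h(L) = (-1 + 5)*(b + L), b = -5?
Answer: 5184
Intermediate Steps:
h(L) = -20 + 4*L (h(L) = (-1 + 5)*(-5 + L) = 4*(-5 + L) = -20 + 4*L)
j = 16 (j = 8 - (-4 + (-1 - 1*3)*5)/3 = 8 - (-4 + (-1 - 3)*5)/3 = 8 - (-4 - 4*5)/3 = 8 - (-4 - 20)/3 = 8 - ⅓*(-24) = 8 + 8 = 16)
W(K, E) = 4*E² (W(K, E) = (2*E)² = 4*E²)
j*W(h(-5), -9) = 16*(4*(-9)²) = 16*(4*81) = 16*324 = 5184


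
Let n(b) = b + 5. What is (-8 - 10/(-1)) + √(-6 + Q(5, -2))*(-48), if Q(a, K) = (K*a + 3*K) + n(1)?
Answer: 2 - 192*I ≈ 2.0 - 192.0*I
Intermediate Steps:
n(b) = 5 + b
Q(a, K) = 6 + 3*K + K*a (Q(a, K) = (K*a + 3*K) + (5 + 1) = (3*K + K*a) + 6 = 6 + 3*K + K*a)
(-8 - 10/(-1)) + √(-6 + Q(5, -2))*(-48) = (-8 - 10/(-1)) + √(-6 + (6 + 3*(-2) - 2*5))*(-48) = (-8 - 10*(-1)) + √(-6 + (6 - 6 - 10))*(-48) = (-8 + 10) + √(-6 - 10)*(-48) = 2 + √(-16)*(-48) = 2 + (4*I)*(-48) = 2 - 192*I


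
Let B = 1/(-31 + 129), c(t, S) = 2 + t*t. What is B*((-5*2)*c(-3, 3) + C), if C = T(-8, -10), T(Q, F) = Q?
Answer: -59/49 ≈ -1.2041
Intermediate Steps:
c(t, S) = 2 + t²
B = 1/98 ≈ 0.010204
C = -8
B*((-5*2)*c(-3, 3) + C) = ((-5*2)*(2 + (-3)²) - 8)/98 = (-10*(2 + 9) - 8)/98 = (-10*11 - 8)/98 = (-110 - 8)/98 = (1/98)*(-118) = -59/49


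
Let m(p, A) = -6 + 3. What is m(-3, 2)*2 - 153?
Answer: -159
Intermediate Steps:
m(p, A) = -3
m(-3, 2)*2 - 153 = -3*2 - 153 = -6 - 153 = -159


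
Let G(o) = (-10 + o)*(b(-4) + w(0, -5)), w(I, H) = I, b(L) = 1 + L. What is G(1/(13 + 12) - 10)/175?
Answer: 1497/4375 ≈ 0.34217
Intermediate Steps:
G(o) = 30 - 3*o (G(o) = (-10 + o)*((1 - 4) + 0) = (-10 + o)*(-3 + 0) = (-10 + o)*(-3) = 30 - 3*o)
G(1/(13 + 12) - 10)/175 = (30 - 3*(1/(13 + 12) - 10))/175 = (30 - 3*(1/25 - 10))*(1/175) = (30 - 3*(-249/25))*(1/175) = (30 + 747/25)*(1/175) = (1497/25)*(1/175) = 1497/4375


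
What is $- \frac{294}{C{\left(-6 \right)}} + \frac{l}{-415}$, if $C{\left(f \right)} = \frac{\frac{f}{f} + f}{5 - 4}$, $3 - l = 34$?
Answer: $\frac{24433}{415} \approx 58.875$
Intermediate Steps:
$l = -31$ ($l = 3 - 34 = -31$)
$C{\left(f \right)} = 1 + f$ ($C{\left(f \right)} = \frac{1 + f}{1} = \left(1 + f\right) 1 = 1 + f$)
$- \frac{294}{C{\left(-6 \right)}} + \frac{l}{-415} = - \frac{294}{1 - 6} - \frac{31}{-415} = - \frac{294}{-5} - - \frac{31}{415} = \left(-294\right) \left(- \frac{1}{5}\right) + \frac{31}{415} = \frac{294}{5} + \frac{31}{415} = \frac{24433}{415}$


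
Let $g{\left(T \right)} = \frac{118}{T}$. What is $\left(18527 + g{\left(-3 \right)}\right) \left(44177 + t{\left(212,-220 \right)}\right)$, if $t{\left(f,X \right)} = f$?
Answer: $\frac{2461947107}{3} \approx 8.2065 \cdot 10^{8}$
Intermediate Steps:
$\left(18527 + g{\left(-3 \right)}\right) \left(44177 + t{\left(212,-220 \right)}\right) = \left(18527 + \frac{118}{-3}\right) \left(44177 + 212\right) = \left(18527 + 118 \left(- \frac{1}{3}\right)\right) 44389 = \left(18527 - \frac{118}{3}\right) 44389 = \frac{55463}{3} \cdot 44389 = \frac{2461947107}{3}$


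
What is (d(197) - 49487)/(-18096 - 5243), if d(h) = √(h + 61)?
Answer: 49487/23339 - √258/23339 ≈ 2.1197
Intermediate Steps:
d(h) = √(61 + h)
(d(197) - 49487)/(-18096 - 5243) = (√(61 + 197) - 49487)/(-18096 - 5243) = (√258 - 49487)/(-23339) = (-49487 + √258)*(-1/23339) = 49487/23339 - √258/23339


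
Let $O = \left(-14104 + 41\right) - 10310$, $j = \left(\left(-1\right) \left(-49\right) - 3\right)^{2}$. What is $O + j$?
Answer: $-22257$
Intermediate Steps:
$j = 2116$ ($j = \left(49 - 3\right)^{2} = 46^{2} = 2116$)
$O = -24373$ ($O = -14063 - 10310 = -24373$)
$O + j = -24373 + 2116 = -22257$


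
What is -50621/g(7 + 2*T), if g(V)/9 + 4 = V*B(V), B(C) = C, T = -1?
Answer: -50621/189 ≈ -267.84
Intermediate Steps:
g(V) = -36 + 9*V² (g(V) = -36 + 9*(V*V) = -36 + 9*V²)
-50621/g(7 + 2*T) = -50621/(-36 + 9*(7 + 2*(-1))²) = -50621/(-36 + 9*(7 - 2)²) = -50621/(-36 + 9*5²) = -50621/(-36 + 9*25) = -50621/(-36 + 225) = -50621/189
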